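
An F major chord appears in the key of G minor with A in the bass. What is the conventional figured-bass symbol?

A is the third of F major, so the chord is in first inversion.
A triad in first inversion is figured 6/3, conventionally abbreviated 6.

6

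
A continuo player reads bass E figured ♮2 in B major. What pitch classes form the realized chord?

The written figures ♮2 are shorthand for 6/4/2: the 6/4 are implied.
A second above E in this key is F#, made natural (F) by the ♮ figure.
A fourth above E in this key is A#.
A sixth above E in this key is C#.

E, F, A#, C#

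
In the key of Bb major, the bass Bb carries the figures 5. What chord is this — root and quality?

Bb major

The figures 5 indicate a triad in root position.
In root position the bass is the root, so the root is Bb.
The chord tones are Bb, D, F, giving Bb major.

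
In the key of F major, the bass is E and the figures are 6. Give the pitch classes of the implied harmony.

The written figures 6 are shorthand for 6/3: the 3 is implied.
A third above E in this key is G.
A sixth above E in this key is C.
Together with the bass E, this spells C major in first inversion.

E, G, C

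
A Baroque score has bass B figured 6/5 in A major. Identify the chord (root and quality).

The figures 6/5 indicate a seventh chord in first inversion.
In first inversion the root lies a sixth above the bass: a sixth above B in A major is G#.
The chord tones are B, D, F#, G#, giving G# half-diminished seventh.

G# half-diminished seventh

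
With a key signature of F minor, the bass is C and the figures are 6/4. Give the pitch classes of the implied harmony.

C, F, Ab

A fourth above C in this key is F.
A sixth above C in this key is Ab.
Together with the bass C, this spells F minor in second inversion.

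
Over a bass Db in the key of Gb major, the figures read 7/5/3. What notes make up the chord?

A third above Db in this key is F.
A fifth above Db in this key is Ab.
A seventh above Db in this key is Cb.
Together with the bass Db, this spells Db dominant seventh in root position.

Db, F, Ab, Cb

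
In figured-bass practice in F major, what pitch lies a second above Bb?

C

Counting 1 letter step above Bb lands on C; in F major, that letter is C.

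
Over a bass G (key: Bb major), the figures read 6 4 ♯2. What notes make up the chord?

G, A#, C, Eb

A second above G in this key is A, raised to A# by the sharp.
A fourth above G in this key is C.
A sixth above G in this key is Eb.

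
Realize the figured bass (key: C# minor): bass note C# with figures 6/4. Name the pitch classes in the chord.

C#, F#, A

A fourth above C# in this key is F#.
A sixth above C# in this key is A.
Together with the bass C#, this spells F# minor in second inversion.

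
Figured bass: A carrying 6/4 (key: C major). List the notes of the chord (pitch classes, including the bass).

A, D, F

A fourth above A in this key is D.
A sixth above A in this key is F.
Together with the bass A, this spells D minor in second inversion.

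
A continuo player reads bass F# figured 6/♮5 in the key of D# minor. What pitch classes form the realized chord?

The written figures 6/♮5 are shorthand for 6/5/3: the 3 is implied.
A third above F# in this key is A#.
A fifth above F# in this key is C#, made natural (C) by the ♮ figure.
A sixth above F# in this key is D#.

F#, A#, C, D#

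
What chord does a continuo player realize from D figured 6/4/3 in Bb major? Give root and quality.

G minor seventh

The figures 6/4/3 indicate a seventh chord in second inversion.
In second inversion the root lies a fourth above the bass: a fourth above D in Bb major is G.
The chord tones are D, F, G, Bb, giving G minor seventh.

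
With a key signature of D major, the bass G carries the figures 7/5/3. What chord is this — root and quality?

G major seventh

The figures 7/5/3 indicate a seventh chord in root position.
In root position the bass is the root, so the root is G.
The chord tones are G, B, D, F#, giving G major seventh.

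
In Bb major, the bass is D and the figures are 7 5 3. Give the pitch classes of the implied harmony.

A third above D in this key is F.
A fifth above D in this key is A.
A seventh above D in this key is C.
Together with the bass D, this spells D minor seventh in root position.

D, F, A, C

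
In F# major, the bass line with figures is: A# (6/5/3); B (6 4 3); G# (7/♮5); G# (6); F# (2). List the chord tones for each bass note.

A# (6/5/3): A#, C#, E#, F#.
B (6/4/3): B, D#, E#, G#.
G# (7/♮5/3): G#, B, D, F#.
G# (6/3): G#, B, E#.
F# (6/4/2): F#, G#, B, D#.

A#, C#, E#, F# | B, D#, E#, G# | G#, B, D, F# | G#, B, E# | F#, G#, B, D#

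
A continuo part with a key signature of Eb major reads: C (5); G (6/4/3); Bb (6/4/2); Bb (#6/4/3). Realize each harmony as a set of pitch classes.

C (5/3): C, Eb, G.
G (6/4/3): G, Bb, C, Eb.
Bb (6/4/2): Bb, C, Eb, G.
Bb (#6/4/3): Bb, D, Eb, G#.

C, Eb, G | G, Bb, C, Eb | Bb, C, Eb, G | Bb, D, Eb, G#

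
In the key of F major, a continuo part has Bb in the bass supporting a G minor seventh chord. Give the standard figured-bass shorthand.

6/5

Bb is the third of G minor seventh, so the chord is in first inversion.
A seventh chord in first inversion is figured 6/5/3, conventionally abbreviated 6/5.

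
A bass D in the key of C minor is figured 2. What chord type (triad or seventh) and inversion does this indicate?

seventh chord, third inversion

2 is shorthand for 6/4/2.
Intervals of 6/4/2 above the bass form a seventh chord; the bass is the seventh, so this is third inversion.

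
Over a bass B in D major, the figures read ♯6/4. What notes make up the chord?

B, E, G#

A fourth above B in this key is E.
A sixth above B in this key is G, raised to G# by the sharp.
Together with the bass B, this spells E major in second inversion.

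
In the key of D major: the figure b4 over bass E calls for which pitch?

Counting 3 letter steps above E lands on A; in D major, that letter is A.
The b4 figure lowers it a semitone, giving Ab.

Ab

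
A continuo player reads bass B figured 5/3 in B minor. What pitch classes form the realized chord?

A third above B in this key is D.
A fifth above B in this key is F#.
Together with the bass B, this spells B minor in root position.

B, D, F#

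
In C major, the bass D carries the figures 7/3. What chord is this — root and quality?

The figures 7/3 indicate a seventh chord in root position.
In root position the bass is the root, so the root is D.
The chord tones are D, F, A, C, giving D minor seventh.

D minor seventh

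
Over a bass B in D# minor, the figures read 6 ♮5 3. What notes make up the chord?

B, D#, F, G#

A third above B in this key is D#.
A fifth above B in this key is F#, made natural (F) by the ♮ figure.
A sixth above B in this key is G#.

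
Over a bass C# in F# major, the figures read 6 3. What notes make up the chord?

C#, E#, A#

A third above C# in this key is E#.
A sixth above C# in this key is A#.
Together with the bass C#, this spells A# minor in first inversion.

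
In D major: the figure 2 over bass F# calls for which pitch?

Counting 1 letter step above F# lands on G; in D major, that letter is G.

G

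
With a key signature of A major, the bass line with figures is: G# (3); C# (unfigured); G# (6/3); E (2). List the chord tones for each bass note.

G#, B, D | C#, E, G# | G#, B, E | E, F#, A, C#

G# (5/3): G#, B, D.
C# (5/3): C#, E, G#.
G# (6/3): G#, B, E.
E (6/4/2): E, F#, A, C#.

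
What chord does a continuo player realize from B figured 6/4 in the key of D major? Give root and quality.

E minor

The figures 6/4 indicate a triad in second inversion.
In second inversion the root lies a fourth above the bass: a fourth above B in D major is E.
The chord tones are B, E, G, giving E minor.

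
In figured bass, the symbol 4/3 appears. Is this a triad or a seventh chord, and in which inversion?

4/3 is shorthand for 6/4/3.
Intervals of 6/4/3 above the bass form a seventh chord; the bass is the fifth, so this is second inversion.

seventh chord, second inversion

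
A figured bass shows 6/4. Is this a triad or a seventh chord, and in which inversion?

Intervals of 6/4 above the bass form a triad; the bass is the fifth, so this is second inversion.

triad, second inversion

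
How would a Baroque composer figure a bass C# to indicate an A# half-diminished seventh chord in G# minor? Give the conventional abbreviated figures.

6/5

C# is the third of A# half-diminished seventh, so the chord is in first inversion.
A seventh chord in first inversion is figured 6/5/3, conventionally abbreviated 6/5.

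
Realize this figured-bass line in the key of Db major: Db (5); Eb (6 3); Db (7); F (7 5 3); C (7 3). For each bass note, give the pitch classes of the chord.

Db (5/3): Db, F, Ab.
Eb (6/3): Eb, Gb, C.
Db (7/5/3): Db, F, Ab, C.
F (7/5/3): F, Ab, C, Eb.
C (7/5/3): C, Eb, Gb, Bb.

Db, F, Ab | Eb, Gb, C | Db, F, Ab, C | F, Ab, C, Eb | C, Eb, Gb, Bb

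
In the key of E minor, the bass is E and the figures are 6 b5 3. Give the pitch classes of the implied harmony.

A third above E in this key is G.
A fifth above E in this key is B, lowered to Bb by the flat.
A sixth above E in this key is C.
Together with the bass E, this spells C dominant seventh in first inversion.

E, G, Bb, C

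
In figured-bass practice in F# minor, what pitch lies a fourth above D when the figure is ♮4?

Counting 3 letter steps above D lands on G; in F# minor, that letter is G#.
The ♮4 figure makes it natural, giving G.

G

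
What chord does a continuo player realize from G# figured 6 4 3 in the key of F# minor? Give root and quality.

The figures 6 4 3 indicate a seventh chord in second inversion.
In second inversion the root lies a fourth above the bass: a fourth above G# in F# minor is C#.
The chord tones are G#, B, C#, E, giving C# minor seventh.

C# minor seventh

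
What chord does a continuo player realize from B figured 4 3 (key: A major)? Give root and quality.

E dominant seventh

The figures 4 3 indicate a seventh chord in second inversion.
In second inversion the root lies a fourth above the bass: a fourth above B in A major is E.
The chord tones are B, D, E, G#, giving E dominant seventh.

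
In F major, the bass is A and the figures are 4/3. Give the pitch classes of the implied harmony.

A, C, D, F

The written figures 4/3 are shorthand for 6/4/3: the 6 is implied.
A third above A in this key is C.
A fourth above A in this key is D.
A sixth above A in this key is F.
Together with the bass A, this spells D minor seventh in second inversion.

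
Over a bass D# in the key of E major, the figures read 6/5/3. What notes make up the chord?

D#, F#, A, B

A third above D# in this key is F#.
A fifth above D# in this key is A.
A sixth above D# in this key is B.
Together with the bass D#, this spells B dominant seventh in first inversion.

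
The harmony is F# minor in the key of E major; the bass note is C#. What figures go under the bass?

6/4

C# is the fifth of F# minor, so the chord is in second inversion.
A triad in second inversion is figured 6/4, conventionally abbreviated 6/4.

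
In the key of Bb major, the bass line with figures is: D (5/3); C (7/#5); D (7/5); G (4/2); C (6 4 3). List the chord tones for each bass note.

D, F, A | C, Eb, G#, Bb | D, F, A, C | G, A, C, Eb | C, Eb, F, A

D (5/3): D, F, A.
C (7/#5/3): C, Eb, G#, Bb.
D (7/5/3): D, F, A, C.
G (6/4/2): G, A, C, Eb.
C (6/4/3): C, Eb, F, A.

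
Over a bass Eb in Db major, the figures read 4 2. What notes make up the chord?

Eb, F, Ab, C

The written figures 4 2 are shorthand for 6/4/2: the 6 is implied.
A second above Eb in this key is F.
A fourth above Eb in this key is Ab.
A sixth above Eb in this key is C.
Together with the bass Eb, this spells F minor seventh in third inversion.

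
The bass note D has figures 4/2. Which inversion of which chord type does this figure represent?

seventh chord, third inversion

4/2 is shorthand for 6/4/2.
Intervals of 6/4/2 above the bass form a seventh chord; the bass is the seventh, so this is third inversion.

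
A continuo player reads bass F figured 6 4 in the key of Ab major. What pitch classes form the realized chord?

A fourth above F in this key is Bb.
A sixth above F in this key is Db.
Together with the bass F, this spells Bb minor in second inversion.

F, Bb, Db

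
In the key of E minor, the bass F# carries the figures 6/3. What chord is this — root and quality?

The figures 6/3 indicate a triad in first inversion.
In first inversion the root lies a sixth above the bass: a sixth above F# in E minor is D.
The chord tones are F#, A, D, giving D major.

D major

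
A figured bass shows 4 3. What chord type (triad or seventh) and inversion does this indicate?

4 3 is shorthand for 6/4/3.
Intervals of 6/4/3 above the bass form a seventh chord; the bass is the fifth, so this is second inversion.

seventh chord, second inversion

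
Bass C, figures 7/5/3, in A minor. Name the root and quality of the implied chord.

The figures 7/5/3 indicate a seventh chord in root position.
In root position the bass is the root, so the root is C.
The chord tones are C, E, G, B, giving C major seventh.

C major seventh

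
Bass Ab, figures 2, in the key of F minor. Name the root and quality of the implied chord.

The figures 2 indicate a seventh chord in third inversion.
In third inversion the root lies a second above the bass: a second above Ab in F minor is Bb.
The chord tones are Ab, Bb, Db, F, giving Bb minor seventh.

Bb minor seventh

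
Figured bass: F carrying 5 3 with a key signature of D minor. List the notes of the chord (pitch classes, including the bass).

A third above F in this key is A.
A fifth above F in this key is C.
Together with the bass F, this spells F major in root position.

F, A, C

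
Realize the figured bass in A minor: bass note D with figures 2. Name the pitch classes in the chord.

The written figures 2 are shorthand for 6/4/2: the 6/4 are implied.
A second above D in this key is E.
A fourth above D in this key is G.
A sixth above D in this key is B.
Together with the bass D, this spells E minor seventh in third inversion.

D, E, G, B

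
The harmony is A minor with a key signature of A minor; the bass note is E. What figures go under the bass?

6/4

E is the fifth of A minor, so the chord is in second inversion.
A triad in second inversion is figured 6/4, conventionally abbreviated 6/4.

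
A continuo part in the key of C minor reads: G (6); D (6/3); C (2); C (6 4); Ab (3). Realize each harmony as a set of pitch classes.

G, Bb, Eb | D, F, Bb | C, D, F, Ab | C, F, Ab | Ab, C, Eb

G (6/3): G, Bb, Eb.
D (6/3): D, F, Bb.
C (6/4/2): C, D, F, Ab.
C (6/4): C, F, Ab.
Ab (5/3): Ab, C, Eb.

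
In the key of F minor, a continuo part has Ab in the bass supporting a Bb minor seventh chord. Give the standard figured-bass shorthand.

4/2

Ab is the seventh of Bb minor seventh, so the chord is in third inversion.
A seventh chord in third inversion is figured 6/4/2, conventionally abbreviated 4/2.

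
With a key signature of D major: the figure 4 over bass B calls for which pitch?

E

Counting 3 letter steps above B lands on E; in D major, that letter is E.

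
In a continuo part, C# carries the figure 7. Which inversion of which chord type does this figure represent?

seventh chord, root position

7 is shorthand for 7/5/3.
Intervals of 7/5/3 above the bass form a seventh chord; the bass is the root, so this is root position.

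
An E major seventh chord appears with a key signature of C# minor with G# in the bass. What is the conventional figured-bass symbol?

6/5

G# is the third of E major seventh, so the chord is in first inversion.
A seventh chord in first inversion is figured 6/5/3, conventionally abbreviated 6/5.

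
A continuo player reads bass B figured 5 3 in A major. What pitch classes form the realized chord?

B, D, F#

A third above B in this key is D.
A fifth above B in this key is F#.
Together with the bass B, this spells B minor in root position.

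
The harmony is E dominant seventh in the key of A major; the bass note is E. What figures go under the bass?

E is the root of E dominant seventh, so the chord is in root position.
A seventh chord in root position is figured 7/5/3, conventionally abbreviated 7.

7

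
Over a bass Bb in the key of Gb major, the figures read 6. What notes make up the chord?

Bb, Db, Gb

The written figures 6 are shorthand for 6/3: the 3 is implied.
A third above Bb in this key is Db.
A sixth above Bb in this key is Gb.
Together with the bass Bb, this spells Gb major in first inversion.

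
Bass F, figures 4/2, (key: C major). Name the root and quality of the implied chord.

G dominant seventh

The figures 4/2 indicate a seventh chord in third inversion.
In third inversion the root lies a second above the bass: a second above F in C major is G.
The chord tones are F, G, B, D, giving G dominant seventh.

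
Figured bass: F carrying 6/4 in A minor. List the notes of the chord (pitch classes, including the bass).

F, B, D

A fourth above F in this key is B.
A sixth above F in this key is D.
Together with the bass F, this spells B diminished in second inversion.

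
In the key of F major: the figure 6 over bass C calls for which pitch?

A

Counting 5 letter steps above C lands on A; in F major, that letter is A.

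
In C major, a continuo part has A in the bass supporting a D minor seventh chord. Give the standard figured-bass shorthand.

A is the fifth of D minor seventh, so the chord is in second inversion.
A seventh chord in second inversion is figured 6/4/3, conventionally abbreviated 4/3.

4/3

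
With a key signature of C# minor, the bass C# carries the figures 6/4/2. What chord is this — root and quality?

D# half-diminished seventh

The figures 6/4/2 indicate a seventh chord in third inversion.
In third inversion the root lies a second above the bass: a second above C# in C# minor is D#.
The chord tones are C#, D#, F#, A, giving D# half-diminished seventh.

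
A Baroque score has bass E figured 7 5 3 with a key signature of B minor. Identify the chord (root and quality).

The figures 7 5 3 indicate a seventh chord in root position.
In root position the bass is the root, so the root is E.
The chord tones are E, G, B, D, giving E minor seventh.

E minor seventh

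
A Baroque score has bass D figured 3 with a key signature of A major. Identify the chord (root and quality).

D major

The figures 3 indicate a triad in root position.
In root position the bass is the root, so the root is D.
The chord tones are D, F#, A, giving D major.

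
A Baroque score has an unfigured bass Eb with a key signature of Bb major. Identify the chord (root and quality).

Eb major

An unfigured bass indicates a triad in root position.
In root position the bass is the root, so the root is Eb.
The chord tones are Eb, G, Bb, giving Eb major.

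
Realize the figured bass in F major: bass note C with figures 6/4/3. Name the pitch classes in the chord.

C, E, F, A

A third above C in this key is E.
A fourth above C in this key is F.
A sixth above C in this key is A.
Together with the bass C, this spells F major seventh in second inversion.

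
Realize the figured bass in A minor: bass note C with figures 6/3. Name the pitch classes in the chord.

A third above C in this key is E.
A sixth above C in this key is A.
Together with the bass C, this spells A minor in first inversion.

C, E, A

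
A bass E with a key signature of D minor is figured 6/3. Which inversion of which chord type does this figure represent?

Intervals of 6/3 above the bass form a triad; the bass is the third, so this is first inversion.

triad, first inversion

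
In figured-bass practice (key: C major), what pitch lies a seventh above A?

Counting 6 letter steps above A lands on G; in C major, that letter is G.

G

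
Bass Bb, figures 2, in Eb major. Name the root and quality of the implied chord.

C minor seventh

The figures 2 indicate a seventh chord in third inversion.
In third inversion the root lies a second above the bass: a second above Bb in Eb major is C.
The chord tones are Bb, C, Eb, G, giving C minor seventh.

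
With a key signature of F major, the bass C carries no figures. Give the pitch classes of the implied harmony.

C, E, G

An unfigured bass implies 5/3.
A third above C in this key is E.
A fifth above C in this key is G.
Together with the bass C, this spells C major in root position.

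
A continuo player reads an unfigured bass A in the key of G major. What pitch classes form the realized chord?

An unfigured bass implies 5/3.
A third above A in this key is C.
A fifth above A in this key is E.
Together with the bass A, this spells A minor in root position.

A, C, E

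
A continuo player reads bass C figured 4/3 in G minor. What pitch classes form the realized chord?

The written figures 4/3 are shorthand for 6/4/3: the 6 is implied.
A third above C in this key is Eb.
A fourth above C in this key is F.
A sixth above C in this key is A.
Together with the bass C, this spells F dominant seventh in second inversion.

C, Eb, F, A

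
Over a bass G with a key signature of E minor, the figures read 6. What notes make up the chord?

The written figures 6 are shorthand for 6/3: the 3 is implied.
A third above G in this key is B.
A sixth above G in this key is E.
Together with the bass G, this spells E minor in first inversion.

G, B, E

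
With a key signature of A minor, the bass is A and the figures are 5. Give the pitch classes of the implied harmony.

The written figures 5 are shorthand for 5/3: the 3 is implied.
A third above A in this key is C.
A fifth above A in this key is E.
Together with the bass A, this spells A minor in root position.

A, C, E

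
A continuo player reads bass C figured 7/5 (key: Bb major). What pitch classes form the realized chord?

C, Eb, G, Bb

The written figures 7/5 are shorthand for 7/5/3: the 3 is implied.
A third above C in this key is Eb.
A fifth above C in this key is G.
A seventh above C in this key is Bb.
Together with the bass C, this spells C minor seventh in root position.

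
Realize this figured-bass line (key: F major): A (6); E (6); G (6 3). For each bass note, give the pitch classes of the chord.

A, C, F | E, G, C | G, Bb, E

A (6/3): A, C, F.
E (6/3): E, G, C.
G (6/3): G, Bb, E.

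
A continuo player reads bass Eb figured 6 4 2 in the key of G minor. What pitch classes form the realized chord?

Eb, F, A, C

A second above Eb in this key is F.
A fourth above Eb in this key is A.
A sixth above Eb in this key is C.
Together with the bass Eb, this spells F dominant seventh in third inversion.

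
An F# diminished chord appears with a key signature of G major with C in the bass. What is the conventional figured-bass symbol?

C is the fifth of F# diminished, so the chord is in second inversion.
A triad in second inversion is figured 6/4, conventionally abbreviated 6/4.

6/4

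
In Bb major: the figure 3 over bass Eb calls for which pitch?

G

Counting 2 letter steps above Eb lands on G; in Bb major, that letter is G.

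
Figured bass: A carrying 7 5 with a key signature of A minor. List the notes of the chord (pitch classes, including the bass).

The written figures 7 5 are shorthand for 7/5/3: the 3 is implied.
A third above A in this key is C.
A fifth above A in this key is E.
A seventh above A in this key is G.
Together with the bass A, this spells A minor seventh in root position.

A, C, E, G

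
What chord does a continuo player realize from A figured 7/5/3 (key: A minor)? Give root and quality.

A minor seventh

The figures 7/5/3 indicate a seventh chord in root position.
In root position the bass is the root, so the root is A.
The chord tones are A, C, E, G, giving A minor seventh.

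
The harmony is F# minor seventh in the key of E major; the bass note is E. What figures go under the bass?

4/2

E is the seventh of F# minor seventh, so the chord is in third inversion.
A seventh chord in third inversion is figured 6/4/2, conventionally abbreviated 4/2.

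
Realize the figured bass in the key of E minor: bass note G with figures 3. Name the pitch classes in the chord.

G, B, D

The written figures 3 are shorthand for 5/3: the 5 is implied.
A third above G in this key is B.
A fifth above G in this key is D.
Together with the bass G, this spells G major in root position.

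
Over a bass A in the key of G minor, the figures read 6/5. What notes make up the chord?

A, C, Eb, F

The written figures 6/5 are shorthand for 6/5/3: the 3 is implied.
A third above A in this key is C.
A fifth above A in this key is Eb.
A sixth above A in this key is F.
Together with the bass A, this spells F dominant seventh in first inversion.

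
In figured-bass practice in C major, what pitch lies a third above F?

A

Counting 2 letter steps above F lands on A; in C major, that letter is A.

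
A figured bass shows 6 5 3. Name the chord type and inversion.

Intervals of 6/5/3 above the bass form a seventh chord; the bass is the third, so this is first inversion.

seventh chord, first inversion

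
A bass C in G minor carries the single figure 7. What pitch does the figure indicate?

Bb

Counting 6 letter steps above C lands on B; in G minor, that letter is Bb.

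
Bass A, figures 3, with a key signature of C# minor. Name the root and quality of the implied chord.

A major

The figures 3 indicate a triad in root position.
In root position the bass is the root, so the root is A.
The chord tones are A, C#, E, giving A major.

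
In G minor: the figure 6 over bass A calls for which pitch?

Counting 5 letter steps above A lands on F; in G minor, that letter is F.

F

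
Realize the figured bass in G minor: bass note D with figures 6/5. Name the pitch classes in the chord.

D, F, A, Bb

The written figures 6/5 are shorthand for 6/5/3: the 3 is implied.
A third above D in this key is F.
A fifth above D in this key is A.
A sixth above D in this key is Bb.
Together with the bass D, this spells Bb major seventh in first inversion.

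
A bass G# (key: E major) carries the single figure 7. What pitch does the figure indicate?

F#

Counting 6 letter steps above G# lands on F; in E major, that letter is F#.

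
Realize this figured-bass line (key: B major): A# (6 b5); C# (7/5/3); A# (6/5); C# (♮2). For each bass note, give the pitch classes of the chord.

A#, C#, Eb, F# | C#, E, G#, B | A#, C#, E, F# | C#, D, F#, A#

A# (6/b5/3): A#, C#, Eb, F#.
C# (7/5/3): C#, E, G#, B.
A# (6/5/3): A#, C#, E, F#.
C# (6/4/♮2): C#, D, F#, A#.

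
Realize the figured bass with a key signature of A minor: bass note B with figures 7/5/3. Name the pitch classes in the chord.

A third above B in this key is D.
A fifth above B in this key is F.
A seventh above B in this key is A.
Together with the bass B, this spells B half-diminished seventh in root position.

B, D, F, A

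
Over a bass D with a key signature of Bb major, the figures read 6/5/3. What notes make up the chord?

A third above D in this key is F.
A fifth above D in this key is A.
A sixth above D in this key is Bb.
Together with the bass D, this spells Bb major seventh in first inversion.

D, F, A, Bb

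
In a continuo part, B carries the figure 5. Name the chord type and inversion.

5 is shorthand for 5/3.
Intervals of 5/3 above the bass form a triad; the bass is the root, so this is root position.

triad, root position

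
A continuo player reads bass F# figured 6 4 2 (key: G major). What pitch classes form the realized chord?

F#, G, B, D

A second above F# in this key is G.
A fourth above F# in this key is B.
A sixth above F# in this key is D.
Together with the bass F#, this spells G major seventh in third inversion.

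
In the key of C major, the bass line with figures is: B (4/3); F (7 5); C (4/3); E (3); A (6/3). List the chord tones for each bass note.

B (6/4/3): B, D, E, G.
F (7/5/3): F, A, C, E.
C (6/4/3): C, E, F, A.
E (5/3): E, G, B.
A (6/3): A, C, F.

B, D, E, G | F, A, C, E | C, E, F, A | E, G, B | A, C, F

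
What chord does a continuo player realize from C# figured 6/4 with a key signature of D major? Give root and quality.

F# minor

The figures 6/4 indicate a triad in second inversion.
In second inversion the root lies a fourth above the bass: a fourth above C# in D major is F#.
The chord tones are C#, F#, A, giving F# minor.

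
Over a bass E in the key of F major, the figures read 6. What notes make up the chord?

The written figures 6 are shorthand for 6/3: the 3 is implied.
A third above E in this key is G.
A sixth above E in this key is C.
Together with the bass E, this spells C major in first inversion.

E, G, C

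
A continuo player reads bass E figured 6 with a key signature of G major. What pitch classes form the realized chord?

E, G, C

The written figures 6 are shorthand for 6/3: the 3 is implied.
A third above E in this key is G.
A sixth above E in this key is C.
Together with the bass E, this spells C major in first inversion.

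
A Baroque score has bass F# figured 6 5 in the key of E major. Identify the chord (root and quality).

D# half-diminished seventh

The figures 6 5 indicate a seventh chord in first inversion.
In first inversion the root lies a sixth above the bass: a sixth above F# in E major is D#.
The chord tones are F#, A, C#, D#, giving D# half-diminished seventh.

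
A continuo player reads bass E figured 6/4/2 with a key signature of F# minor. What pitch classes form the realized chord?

E, F#, A, C#

A second above E in this key is F#.
A fourth above E in this key is A.
A sixth above E in this key is C#.
Together with the bass E, this spells F# minor seventh in third inversion.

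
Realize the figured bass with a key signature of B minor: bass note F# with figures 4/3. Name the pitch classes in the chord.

The written figures 4/3 are shorthand for 6/4/3: the 6 is implied.
A third above F# in this key is A.
A fourth above F# in this key is B.
A sixth above F# in this key is D.
Together with the bass F#, this spells B minor seventh in second inversion.

F#, A, B, D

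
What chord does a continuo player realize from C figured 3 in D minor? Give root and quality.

The figures 3 indicate a triad in root position.
In root position the bass is the root, so the root is C.
The chord tones are C, E, G, giving C major.

C major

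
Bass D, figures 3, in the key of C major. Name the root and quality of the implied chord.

The figures 3 indicate a triad in root position.
In root position the bass is the root, so the root is D.
The chord tones are D, F, A, giving D minor.

D minor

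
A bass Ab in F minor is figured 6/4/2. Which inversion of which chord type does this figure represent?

Intervals of 6/4/2 above the bass form a seventh chord; the bass is the seventh, so this is third inversion.

seventh chord, third inversion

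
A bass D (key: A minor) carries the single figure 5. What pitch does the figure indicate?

Counting 4 letter steps above D lands on A; in A minor, that letter is A.

A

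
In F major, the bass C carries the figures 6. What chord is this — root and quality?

A minor

The figures 6 indicate a triad in first inversion.
In first inversion the root lies a sixth above the bass: a sixth above C in F major is A.
The chord tones are C, E, A, giving A minor.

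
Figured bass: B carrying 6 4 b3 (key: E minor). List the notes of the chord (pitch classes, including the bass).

B, Db, E, G

A third above B in this key is D, lowered to Db by the flat.
A fourth above B in this key is E.
A sixth above B in this key is G.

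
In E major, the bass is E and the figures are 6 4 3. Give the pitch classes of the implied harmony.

A third above E in this key is G#.
A fourth above E in this key is A.
A sixth above E in this key is C#.
Together with the bass E, this spells A major seventh in second inversion.

E, G#, A, C#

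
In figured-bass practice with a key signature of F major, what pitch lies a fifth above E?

Counting 4 letter steps above E lands on B; in F major, that letter is Bb.

Bb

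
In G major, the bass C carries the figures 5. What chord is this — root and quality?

C major

The figures 5 indicate a triad in root position.
In root position the bass is the root, so the root is C.
The chord tones are C, E, G, giving C major.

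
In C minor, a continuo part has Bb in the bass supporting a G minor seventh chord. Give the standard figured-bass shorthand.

Bb is the third of G minor seventh, so the chord is in first inversion.
A seventh chord in first inversion is figured 6/5/3, conventionally abbreviated 6/5.

6/5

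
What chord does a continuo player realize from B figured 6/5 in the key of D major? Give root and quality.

The figures 6/5 indicate a seventh chord in first inversion.
In first inversion the root lies a sixth above the bass: a sixth above B in D major is G.
The chord tones are B, D, F#, G, giving G major seventh.

G major seventh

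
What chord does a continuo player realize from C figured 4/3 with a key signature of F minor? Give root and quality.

F minor seventh

The figures 4/3 indicate a seventh chord in second inversion.
In second inversion the root lies a fourth above the bass: a fourth above C in F minor is F.
The chord tones are C, Eb, F, Ab, giving F minor seventh.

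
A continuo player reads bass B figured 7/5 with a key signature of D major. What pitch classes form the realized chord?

The written figures 7/5 are shorthand for 7/5/3: the 3 is implied.
A third above B in this key is D.
A fifth above B in this key is F#.
A seventh above B in this key is A.
Together with the bass B, this spells B minor seventh in root position.

B, D, F#, A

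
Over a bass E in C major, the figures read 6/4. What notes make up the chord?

A fourth above E in this key is A.
A sixth above E in this key is C.
Together with the bass E, this spells A minor in second inversion.

E, A, C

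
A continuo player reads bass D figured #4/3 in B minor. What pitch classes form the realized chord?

D, F#, G#, B

The written figures #4/3 are shorthand for 6/4/3: the 6 is implied.
A third above D in this key is F#.
A fourth above D in this key is G, raised to G# by the sharp.
A sixth above D in this key is B.
Together with the bass D, this spells G# half-diminished seventh in second inversion.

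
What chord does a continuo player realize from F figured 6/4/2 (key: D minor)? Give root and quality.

The figures 6/4/2 indicate a seventh chord in third inversion.
In third inversion the root lies a second above the bass: a second above F in D minor is G.
The chord tones are F, G, Bb, D, giving G minor seventh.

G minor seventh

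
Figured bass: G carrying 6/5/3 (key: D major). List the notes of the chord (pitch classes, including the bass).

G, B, D, E

A third above G in this key is B.
A fifth above G in this key is D.
A sixth above G in this key is E.
Together with the bass G, this spells E minor seventh in first inversion.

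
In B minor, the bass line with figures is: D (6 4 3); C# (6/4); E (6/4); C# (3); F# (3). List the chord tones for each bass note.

D (6/4/3): D, F#, G, B.
C# (6/4): C#, F#, A.
E (6/4): E, A, C#.
C# (5/3): C#, E, G.
F# (5/3): F#, A, C#.

D, F#, G, B | C#, F#, A | E, A, C# | C#, E, G | F#, A, C#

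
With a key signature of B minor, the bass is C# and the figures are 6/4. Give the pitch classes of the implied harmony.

A fourth above C# in this key is F#.
A sixth above C# in this key is A.
Together with the bass C#, this spells F# minor in second inversion.

C#, F#, A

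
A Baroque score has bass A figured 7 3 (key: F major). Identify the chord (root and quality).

A minor seventh

The figures 7 3 indicate a seventh chord in root position.
In root position the bass is the root, so the root is A.
The chord tones are A, C, E, G, giving A minor seventh.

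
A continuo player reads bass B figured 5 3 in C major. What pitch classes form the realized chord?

B, D, F

A third above B in this key is D.
A fifth above B in this key is F.
Together with the bass B, this spells B diminished in root position.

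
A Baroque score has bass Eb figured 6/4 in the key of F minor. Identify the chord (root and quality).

Ab major

The figures 6/4 indicate a triad in second inversion.
In second inversion the root lies a fourth above the bass: a fourth above Eb in F minor is Ab.
The chord tones are Eb, Ab, C, giving Ab major.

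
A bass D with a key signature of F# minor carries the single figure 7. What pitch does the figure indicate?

Counting 6 letter steps above D lands on C; in F# minor, that letter is C#.

C#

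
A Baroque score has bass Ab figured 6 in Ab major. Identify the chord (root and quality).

The figures 6 indicate a triad in first inversion.
In first inversion the root lies a sixth above the bass: a sixth above Ab in Ab major is F.
The chord tones are Ab, C, F, giving F minor.

F minor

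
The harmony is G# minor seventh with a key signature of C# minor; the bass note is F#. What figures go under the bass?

F# is the seventh of G# minor seventh, so the chord is in third inversion.
A seventh chord in third inversion is figured 6/4/2, conventionally abbreviated 4/2.

4/2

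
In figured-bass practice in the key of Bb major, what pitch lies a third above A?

C

Counting 2 letter steps above A lands on C; in Bb major, that letter is C.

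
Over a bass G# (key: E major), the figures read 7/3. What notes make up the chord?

The written figures 7/3 are shorthand for 7/5/3: the 5 is implied.
A third above G# in this key is B.
A fifth above G# in this key is D#.
A seventh above G# in this key is F#.
Together with the bass G#, this spells G# minor seventh in root position.

G#, B, D#, F#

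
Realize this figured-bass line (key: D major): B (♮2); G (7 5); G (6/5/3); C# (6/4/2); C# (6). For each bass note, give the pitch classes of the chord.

B, C, E, G | G, B, D, F# | G, B, D, E | C#, D, F#, A | C#, E, A

B (6/4/♮2): B, C, E, G.
G (7/5/3): G, B, D, F#.
G (6/5/3): G, B, D, E.
C# (6/4/2): C#, D, F#, A.
C# (6/3): C#, E, A.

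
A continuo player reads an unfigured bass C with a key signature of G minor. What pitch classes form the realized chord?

C, Eb, G

An unfigured bass implies 5/3.
A third above C in this key is Eb.
A fifth above C in this key is G.
Together with the bass C, this spells C minor in root position.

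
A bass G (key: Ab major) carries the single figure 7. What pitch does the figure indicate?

Counting 6 letter steps above G lands on F; in Ab major, that letter is F.

F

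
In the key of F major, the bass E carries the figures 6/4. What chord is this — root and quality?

A minor

The figures 6/4 indicate a triad in second inversion.
In second inversion the root lies a fourth above the bass: a fourth above E in F major is A.
The chord tones are E, A, C, giving A minor.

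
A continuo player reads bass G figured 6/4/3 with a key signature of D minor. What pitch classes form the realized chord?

G, Bb, C, E

A third above G in this key is Bb.
A fourth above G in this key is C.
A sixth above G in this key is E.
Together with the bass G, this spells C dominant seventh in second inversion.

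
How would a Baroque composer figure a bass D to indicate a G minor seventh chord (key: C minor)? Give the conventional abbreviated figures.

D is the fifth of G minor seventh, so the chord is in second inversion.
A seventh chord in second inversion is figured 6/4/3, conventionally abbreviated 4/3.

4/3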